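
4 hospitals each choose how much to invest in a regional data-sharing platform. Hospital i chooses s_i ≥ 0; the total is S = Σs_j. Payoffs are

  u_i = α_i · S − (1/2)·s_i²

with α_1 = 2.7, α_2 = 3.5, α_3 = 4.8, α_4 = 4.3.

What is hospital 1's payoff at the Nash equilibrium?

Hospital i's FOC: ∂u_i/∂s_i = α_i − s_i = 0, so s_i* = α_i.
NE contributions = (2.7, 3.5, 4.8, 4.3); S = 15.3.
u_1 = α_1·S − ½·(s_1)² = 2.7·15.3 − ½·2.7² = 37.665.

37.665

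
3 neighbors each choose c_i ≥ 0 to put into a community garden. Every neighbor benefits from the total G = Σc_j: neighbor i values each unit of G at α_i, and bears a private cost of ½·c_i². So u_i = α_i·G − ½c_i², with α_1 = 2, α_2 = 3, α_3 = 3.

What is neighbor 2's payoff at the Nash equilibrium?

19.5

Neighbor i's FOC: ∂u_i/∂c_i = α_i − c_i = 0, so c_i* = α_i.
NE contributions = (2, 3, 3); G = 8.
u_2 = α_2·G − ½·(c_2)² = 3·8 − ½·3² = 19.5.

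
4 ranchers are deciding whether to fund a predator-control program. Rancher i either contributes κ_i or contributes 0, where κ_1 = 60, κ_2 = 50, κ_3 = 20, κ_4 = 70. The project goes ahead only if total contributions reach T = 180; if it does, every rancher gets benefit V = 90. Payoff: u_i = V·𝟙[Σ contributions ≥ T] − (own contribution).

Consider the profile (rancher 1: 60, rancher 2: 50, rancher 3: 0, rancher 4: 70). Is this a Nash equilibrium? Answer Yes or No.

Yes

Total = 180 ≥ 180: provided.
Rancher 1 (pledges 60, payoff 30): dropping to 0 → total 120, payoff 0. No gain.
Rancher 2 (pledges 50, payoff 40): dropping to 0 → total 130, payoff 0. No gain.
Rancher 3 (pledges 0, payoff 90): pledging 20 → total 200, payoff 70. No gain.
Rancher 4 (pledges 70, payoff 20): dropping to 0 → total 110, payoff 0. No gain.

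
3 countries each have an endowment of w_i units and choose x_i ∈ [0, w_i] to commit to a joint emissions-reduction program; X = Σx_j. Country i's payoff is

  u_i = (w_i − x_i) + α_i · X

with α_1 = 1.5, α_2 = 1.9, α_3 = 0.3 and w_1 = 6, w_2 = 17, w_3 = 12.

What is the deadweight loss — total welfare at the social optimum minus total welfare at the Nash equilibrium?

32.4

∂u_i/∂x_i = α_i − 1, so country i contributes w_i if α_i > 1, else 0.
α_i > 1 for i ∈ {1, 2}; NE contributions (6, 17, 0), X = 23.
W^NE = Σw_i − X^NE + (Σα_i)·X^NE = 35 + 2.7·23 = 97.1.
Planner: ∂(Σu_j)/∂x_i = Σα_j − 1 = 2.7 > 0, so everyone contributes w_i; X^SO = 35, W^SO = 35 + 2.7·35 = 129.5.
Deadweight loss = 32.4.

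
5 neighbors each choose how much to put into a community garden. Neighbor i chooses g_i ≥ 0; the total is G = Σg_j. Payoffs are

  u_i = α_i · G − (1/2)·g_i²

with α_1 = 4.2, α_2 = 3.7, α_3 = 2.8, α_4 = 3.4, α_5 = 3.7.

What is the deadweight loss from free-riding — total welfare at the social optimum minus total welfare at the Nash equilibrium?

507.47

Neighbor i's FOC: ∂u_i/∂g_i = α_i − g_i = 0, so g_i* = α_i.
NE contributions = (4.2, 3.7, 2.8, 3.4, 3.7); G = 17.8.
W^NE = (Σα)·G − ½Σα_i² = 17.8² − ½·64.42 = 284.63.
Planner sets g_i = Σα_j = 17.8 for every i, so G^SO = 5·17.8 = 89.
W^SO = (Σα)·G^SO − ½·5·(Σα)² = (5/2)·17.8² = 792.1.
Deadweight loss = W^SO − W^NE = 507.47.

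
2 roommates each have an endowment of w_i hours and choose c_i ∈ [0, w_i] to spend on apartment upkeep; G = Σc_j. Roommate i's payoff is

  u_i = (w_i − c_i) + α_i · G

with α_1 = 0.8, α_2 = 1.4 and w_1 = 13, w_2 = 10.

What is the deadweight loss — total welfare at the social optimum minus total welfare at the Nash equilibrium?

∂u_i/∂c_i = α_i − 1, so roommate i contributes w_i if α_i > 1, else 0.
α_i > 1 for i ∈ {2}; NE contributions (0, 10), G = 10.
W^NE = Σw_i − G^NE + (Σα_i)·G^NE = 23 + 1.2·10 = 35.
Planner: ∂(Σu_j)/∂c_i = Σα_j − 1 = 1.2 > 0, so everyone contributes w_i; G^SO = 23, W^SO = 23 + 1.2·23 = 50.6.
Deadweight loss = 15.6.

15.6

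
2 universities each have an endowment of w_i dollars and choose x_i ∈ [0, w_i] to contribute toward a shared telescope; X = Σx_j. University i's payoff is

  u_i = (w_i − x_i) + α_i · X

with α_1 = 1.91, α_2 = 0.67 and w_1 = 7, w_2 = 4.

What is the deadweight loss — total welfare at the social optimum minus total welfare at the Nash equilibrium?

∂u_i/∂x_i = α_i − 1, so university i contributes w_i if α_i > 1, else 0.
α_i > 1 for i ∈ {1}; NE contributions (7, 0), X = 7.
W^NE = Σw_i − X^NE + (Σα_i)·X^NE = 11 + 1.58·7 = 22.06.
Planner: ∂(Σu_j)/∂x_i = Σα_j − 1 = 1.58 > 0, so everyone contributes w_i; X^SO = 11, W^SO = 11 + 1.58·11 = 28.38.
Deadweight loss = 6.32.

6.32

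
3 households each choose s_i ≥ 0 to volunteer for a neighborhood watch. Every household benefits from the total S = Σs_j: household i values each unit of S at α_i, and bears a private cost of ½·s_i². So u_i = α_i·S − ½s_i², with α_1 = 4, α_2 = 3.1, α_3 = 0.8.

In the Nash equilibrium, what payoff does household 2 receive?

19.685

Household i's FOC: ∂u_i/∂s_i = α_i − s_i = 0, so s_i* = α_i.
NE contributions = (4, 3.1, 0.8); S = 7.9.
u_2 = α_2·S − ½·(s_2)² = 3.1·7.9 − ½·3.1² = 19.685.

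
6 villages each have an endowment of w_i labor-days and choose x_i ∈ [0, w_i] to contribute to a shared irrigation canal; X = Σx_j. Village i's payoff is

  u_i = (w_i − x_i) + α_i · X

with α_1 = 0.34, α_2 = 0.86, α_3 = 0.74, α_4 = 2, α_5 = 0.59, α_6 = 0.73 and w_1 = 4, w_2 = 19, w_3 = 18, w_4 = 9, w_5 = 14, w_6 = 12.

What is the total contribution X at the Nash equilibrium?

9

∂u_i/∂x_i = α_i − 1, so village i contributes w_i if α_i > 1, else 0.
α_i > 1 for i ∈ {4}; NE contributions (0, 0, 0, 9, 0, 0), X = 9.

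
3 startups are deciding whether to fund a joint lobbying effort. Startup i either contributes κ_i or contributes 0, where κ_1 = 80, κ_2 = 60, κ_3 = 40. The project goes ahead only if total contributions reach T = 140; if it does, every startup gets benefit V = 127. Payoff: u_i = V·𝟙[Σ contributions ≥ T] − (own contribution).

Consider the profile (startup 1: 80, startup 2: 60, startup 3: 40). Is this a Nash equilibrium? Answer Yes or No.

Total = 180 ≥ 140: provided.
Startup 1 (pledges 80, payoff 47): dropping to 0 → total 100, payoff 0. No gain.
Startup 2 (pledges 60, payoff 67): dropping to 0 → total 120, payoff 0. No gain.
Startup 3 (pledges 40, payoff 87): dropping to 0 → total 140, payoff 127. Profitable deviation.

No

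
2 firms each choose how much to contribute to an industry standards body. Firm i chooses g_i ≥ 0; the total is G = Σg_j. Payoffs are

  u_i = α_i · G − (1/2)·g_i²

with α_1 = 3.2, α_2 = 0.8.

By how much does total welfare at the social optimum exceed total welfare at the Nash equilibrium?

5.44

Firm i's FOC: ∂u_i/∂g_i = α_i − g_i = 0, so g_i* = α_i.
NE contributions = (3.2, 0.8); G = 4.
W^NE = (Σα)·G − ½Σα_i² = 4² − ½·10.88 = 10.56.
Planner sets g_i = Σα_j = 4 for every i, so G^SO = 2·4 = 8.
W^SO = (Σα)·G^SO − ½·2·(Σα)² = (2/2)·4² = 16.
Deadweight loss = W^SO − W^NE = 5.44.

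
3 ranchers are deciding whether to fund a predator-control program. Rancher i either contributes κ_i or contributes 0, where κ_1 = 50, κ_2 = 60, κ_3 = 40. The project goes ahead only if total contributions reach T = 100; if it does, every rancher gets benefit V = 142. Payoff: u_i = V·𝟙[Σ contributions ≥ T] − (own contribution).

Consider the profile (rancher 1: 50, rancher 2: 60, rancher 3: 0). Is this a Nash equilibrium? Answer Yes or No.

Total = 110 ≥ 100: provided.
Rancher 1 (pledges 50, payoff 92): dropping to 0 → total 60, payoff 0. No gain.
Rancher 2 (pledges 60, payoff 82): dropping to 0 → total 50, payoff 0. No gain.
Rancher 3 (pledges 0, payoff 142): pledging 40 → total 150, payoff 102. No gain.

Yes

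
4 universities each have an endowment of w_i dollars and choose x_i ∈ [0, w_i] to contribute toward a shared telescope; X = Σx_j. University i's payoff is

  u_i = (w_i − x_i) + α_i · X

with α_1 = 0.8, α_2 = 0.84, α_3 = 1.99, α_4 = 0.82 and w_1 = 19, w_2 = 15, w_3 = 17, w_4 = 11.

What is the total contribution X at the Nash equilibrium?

17

∂u_i/∂x_i = α_i − 1, so university i contributes w_i if α_i > 1, else 0.
α_i > 1 for i ∈ {3}; NE contributions (0, 0, 17, 0), X = 17.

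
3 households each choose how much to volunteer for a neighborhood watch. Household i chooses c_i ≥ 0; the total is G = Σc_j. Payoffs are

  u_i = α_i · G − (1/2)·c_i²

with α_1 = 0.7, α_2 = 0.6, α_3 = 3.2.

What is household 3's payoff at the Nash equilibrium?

Household i's FOC: ∂u_i/∂c_i = α_i − c_i = 0, so c_i* = α_i.
NE contributions = (0.7, 0.6, 3.2); G = 4.5.
u_3 = α_3·G − ½·(c_3)² = 3.2·4.5 − ½·3.2² = 9.28.

9.28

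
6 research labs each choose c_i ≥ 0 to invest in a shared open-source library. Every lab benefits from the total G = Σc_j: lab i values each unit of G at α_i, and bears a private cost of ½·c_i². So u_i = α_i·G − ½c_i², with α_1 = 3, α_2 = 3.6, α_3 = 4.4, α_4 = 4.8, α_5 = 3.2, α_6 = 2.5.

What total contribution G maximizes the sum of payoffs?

129

Planner FOC: ∂(Σu_j)/∂c_i = (Σα_j) − c_i = 0, so c_i^SO = Σα_j = 21.5 for every i; G^SO = 129.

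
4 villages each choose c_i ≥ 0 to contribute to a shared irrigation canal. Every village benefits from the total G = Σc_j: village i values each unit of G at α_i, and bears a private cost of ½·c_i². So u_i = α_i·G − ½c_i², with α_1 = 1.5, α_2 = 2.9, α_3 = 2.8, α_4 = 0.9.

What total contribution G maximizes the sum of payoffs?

Planner FOC: ∂(Σu_j)/∂c_i = (Σα_j) − c_i = 0, so c_i^SO = Σα_j = 8.1 for every i; G^SO = 32.4.

32.4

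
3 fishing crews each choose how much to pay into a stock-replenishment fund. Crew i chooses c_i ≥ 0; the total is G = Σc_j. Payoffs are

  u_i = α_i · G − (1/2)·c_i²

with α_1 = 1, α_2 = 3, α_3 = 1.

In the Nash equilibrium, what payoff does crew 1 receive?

4.5

Crew i's FOC: ∂u_i/∂c_i = α_i − c_i = 0, so c_i* = α_i.
NE contributions = (1, 3, 1); G = 5.
u_1 = α_1·G − ½·(c_1)² = 1·5 − ½·1² = 4.5.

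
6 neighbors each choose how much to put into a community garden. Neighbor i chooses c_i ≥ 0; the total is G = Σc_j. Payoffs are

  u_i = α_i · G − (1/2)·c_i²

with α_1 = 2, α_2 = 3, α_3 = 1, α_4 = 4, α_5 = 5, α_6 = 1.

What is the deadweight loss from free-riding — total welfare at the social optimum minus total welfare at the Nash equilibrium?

Neighbor i's FOC: ∂u_i/∂c_i = α_i − c_i = 0, so c_i* = α_i.
NE contributions = (2, 3, 1, 4, 5, 1); G = 16.
W^NE = (Σα)·G − ½Σα_i² = 16² − ½·56 = 228.
Planner sets c_i = Σα_j = 16 for every i, so G^SO = 6·16 = 96.
W^SO = (Σα)·G^SO − ½·6·(Σα)² = (6/2)·16² = 768.
Deadweight loss = W^SO − W^NE = 540.

540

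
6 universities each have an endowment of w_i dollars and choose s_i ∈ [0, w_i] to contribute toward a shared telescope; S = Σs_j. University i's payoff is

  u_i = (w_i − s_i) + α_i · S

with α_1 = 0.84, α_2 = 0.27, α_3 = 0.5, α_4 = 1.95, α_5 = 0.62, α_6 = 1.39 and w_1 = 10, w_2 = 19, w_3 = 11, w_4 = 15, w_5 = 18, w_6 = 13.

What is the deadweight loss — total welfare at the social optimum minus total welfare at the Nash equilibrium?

265.06

∂u_i/∂s_i = α_i − 1, so university i contributes w_i if α_i > 1, else 0.
α_i > 1 for i ∈ {4, 6}; NE contributions (0, 0, 0, 15, 0, 13), S = 28.
W^NE = Σw_i − S^NE + (Σα_i)·S^NE = 86 + 4.57·28 = 213.96.
Planner: ∂(Σu_j)/∂s_i = Σα_j − 1 = 4.57 > 0, so everyone contributes w_i; S^SO = 86, W^SO = 86 + 4.57·86 = 479.02.
Deadweight loss = 265.06.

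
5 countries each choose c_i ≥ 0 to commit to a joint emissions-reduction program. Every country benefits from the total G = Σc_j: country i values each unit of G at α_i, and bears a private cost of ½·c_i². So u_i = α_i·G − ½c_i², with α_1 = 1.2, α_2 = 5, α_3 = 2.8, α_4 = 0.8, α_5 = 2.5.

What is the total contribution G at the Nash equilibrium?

12.3

Country i's FOC: ∂u_i/∂c_i = α_i − c_i = 0, so c_i* = α_i.
NE contributions = (1.2, 5, 2.8, 0.8, 2.5); G = 12.3.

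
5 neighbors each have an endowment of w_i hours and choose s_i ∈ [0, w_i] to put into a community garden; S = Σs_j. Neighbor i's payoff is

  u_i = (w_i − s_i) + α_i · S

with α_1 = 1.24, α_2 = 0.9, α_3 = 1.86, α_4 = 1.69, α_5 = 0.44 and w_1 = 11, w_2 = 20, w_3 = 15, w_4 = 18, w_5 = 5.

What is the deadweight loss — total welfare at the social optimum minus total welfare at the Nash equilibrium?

∂u_i/∂s_i = α_i − 1, so neighbor i contributes w_i if α_i > 1, else 0.
α_i > 1 for i ∈ {1, 3, 4}; NE contributions (11, 0, 15, 18, 0), S = 44.
W^NE = Σw_i − S^NE + (Σα_i)·S^NE = 69 + 5.13·44 = 294.72.
Planner: ∂(Σu_j)/∂s_i = Σα_j − 1 = 5.13 > 0, so everyone contributes w_i; S^SO = 69, W^SO = 69 + 5.13·69 = 422.97.
Deadweight loss = 128.25.

128.25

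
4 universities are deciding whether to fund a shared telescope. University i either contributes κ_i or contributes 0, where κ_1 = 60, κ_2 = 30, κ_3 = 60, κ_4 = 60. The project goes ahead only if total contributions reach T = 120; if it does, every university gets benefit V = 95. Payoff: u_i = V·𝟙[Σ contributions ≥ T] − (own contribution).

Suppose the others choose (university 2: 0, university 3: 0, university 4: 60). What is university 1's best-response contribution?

60

Others' total = 60. Contributing 60 brings total to 120 ≥ 120: gain V − κ_1 = 35.
Best response: 60.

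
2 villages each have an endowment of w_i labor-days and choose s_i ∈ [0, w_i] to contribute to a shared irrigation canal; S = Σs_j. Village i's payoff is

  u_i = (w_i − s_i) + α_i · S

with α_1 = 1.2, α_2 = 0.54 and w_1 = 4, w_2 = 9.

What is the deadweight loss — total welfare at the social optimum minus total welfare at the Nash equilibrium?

6.66

∂u_i/∂s_i = α_i − 1, so village i contributes w_i if α_i > 1, else 0.
α_i > 1 for i ∈ {1}; NE contributions (4, 0), S = 4.
W^NE = Σw_i − S^NE + (Σα_i)·S^NE = 13 + 0.74·4 = 15.96.
Planner: ∂(Σu_j)/∂s_i = Σα_j − 1 = 0.74 > 0, so everyone contributes w_i; S^SO = 13, W^SO = 13 + 0.74·13 = 22.62.
Deadweight loss = 6.66.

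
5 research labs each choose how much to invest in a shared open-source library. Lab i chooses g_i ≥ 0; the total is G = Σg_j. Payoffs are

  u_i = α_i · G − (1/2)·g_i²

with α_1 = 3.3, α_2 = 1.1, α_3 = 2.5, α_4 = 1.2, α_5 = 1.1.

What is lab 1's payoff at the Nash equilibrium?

24.915

Lab i's FOC: ∂u_i/∂g_i = α_i − g_i = 0, so g_i* = α_i.
NE contributions = (3.3, 1.1, 2.5, 1.2, 1.1); G = 9.2.
u_1 = α_1·G − ½·(g_1)² = 3.3·9.2 − ½·3.3² = 24.915.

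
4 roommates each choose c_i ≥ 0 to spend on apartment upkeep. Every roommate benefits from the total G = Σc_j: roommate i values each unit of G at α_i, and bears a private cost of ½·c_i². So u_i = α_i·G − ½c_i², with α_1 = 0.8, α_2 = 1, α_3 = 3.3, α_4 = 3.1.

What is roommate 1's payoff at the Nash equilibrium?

Roommate i's FOC: ∂u_i/∂c_i = α_i − c_i = 0, so c_i* = α_i.
NE contributions = (0.8, 1, 3.3, 3.1); G = 8.2.
u_1 = α_1·G − ½·(c_1)² = 0.8·8.2 − ½·0.8² = 6.24.

6.24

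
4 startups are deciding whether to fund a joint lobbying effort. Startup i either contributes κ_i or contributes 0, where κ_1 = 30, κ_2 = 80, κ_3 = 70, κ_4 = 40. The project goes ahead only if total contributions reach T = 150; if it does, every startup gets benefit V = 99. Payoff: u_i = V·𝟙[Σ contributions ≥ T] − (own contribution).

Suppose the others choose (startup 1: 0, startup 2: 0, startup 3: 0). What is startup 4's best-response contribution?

Others' total = 0. Even contributing 40 gives 40 < 150: no benefit either way.
Best response: 0.

0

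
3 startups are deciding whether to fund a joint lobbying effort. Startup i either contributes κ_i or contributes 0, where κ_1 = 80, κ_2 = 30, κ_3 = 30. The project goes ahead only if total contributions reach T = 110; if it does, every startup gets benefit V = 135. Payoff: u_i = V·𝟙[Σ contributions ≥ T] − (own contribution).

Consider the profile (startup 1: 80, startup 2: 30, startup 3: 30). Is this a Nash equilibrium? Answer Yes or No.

Total = 140 ≥ 110: provided.
Startup 1 (pledges 80, payoff 55): dropping to 0 → total 60, payoff 0. No gain.
Startup 2 (pledges 30, payoff 105): dropping to 0 → total 110, payoff 135. Profitable deviation.

No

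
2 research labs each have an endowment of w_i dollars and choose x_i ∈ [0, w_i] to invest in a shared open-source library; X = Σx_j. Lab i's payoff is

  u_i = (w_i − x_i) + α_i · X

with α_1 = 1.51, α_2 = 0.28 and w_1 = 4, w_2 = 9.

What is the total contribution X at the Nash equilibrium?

∂u_i/∂x_i = α_i − 1, so lab i contributes w_i if α_i > 1, else 0.
α_i > 1 for i ∈ {1}; NE contributions (4, 0), X = 4.

4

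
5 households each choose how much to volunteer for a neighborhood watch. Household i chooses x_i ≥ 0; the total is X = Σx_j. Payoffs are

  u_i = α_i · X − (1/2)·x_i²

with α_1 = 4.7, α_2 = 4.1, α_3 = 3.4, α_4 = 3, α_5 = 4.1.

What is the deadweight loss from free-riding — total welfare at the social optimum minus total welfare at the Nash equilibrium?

Household i's FOC: ∂u_i/∂x_i = α_i − x_i = 0, so x_i* = α_i.
NE contributions = (4.7, 4.1, 3.4, 3, 4.1); X = 19.3.
W^NE = (Σα)·X − ½Σα_i² = 19.3² − ½·76.27 = 334.355.
Planner sets x_i = Σα_j = 19.3 for every i, so X^SO = 5·19.3 = 96.5.
W^SO = (Σα)·X^SO − ½·5·(Σα)² = (5/2)·19.3² = 931.225.
Deadweight loss = W^SO − W^NE = 596.87.

596.87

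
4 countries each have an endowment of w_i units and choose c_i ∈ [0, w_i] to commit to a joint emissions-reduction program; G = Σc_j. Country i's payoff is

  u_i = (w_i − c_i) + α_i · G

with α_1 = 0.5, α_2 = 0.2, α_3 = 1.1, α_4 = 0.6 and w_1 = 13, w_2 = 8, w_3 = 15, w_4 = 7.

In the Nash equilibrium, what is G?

∂u_i/∂c_i = α_i − 1, so country i contributes w_i if α_i > 1, else 0.
α_i > 1 for i ∈ {3}; NE contributions (0, 0, 15, 0), G = 15.

15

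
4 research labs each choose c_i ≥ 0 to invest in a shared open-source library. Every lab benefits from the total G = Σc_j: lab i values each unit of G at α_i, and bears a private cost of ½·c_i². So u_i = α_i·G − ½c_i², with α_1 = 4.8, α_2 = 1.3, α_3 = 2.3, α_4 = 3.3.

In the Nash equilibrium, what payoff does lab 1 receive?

Lab i's FOC: ∂u_i/∂c_i = α_i − c_i = 0, so c_i* = α_i.
NE contributions = (4.8, 1.3, 2.3, 3.3); G = 11.7.
u_1 = α_1·G − ½·(c_1)² = 4.8·11.7 − ½·4.8² = 44.64.

44.64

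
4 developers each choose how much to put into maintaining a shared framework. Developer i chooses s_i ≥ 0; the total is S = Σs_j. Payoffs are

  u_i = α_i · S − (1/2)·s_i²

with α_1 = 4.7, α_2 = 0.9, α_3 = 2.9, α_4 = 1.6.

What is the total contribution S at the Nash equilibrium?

Developer i's FOC: ∂u_i/∂s_i = α_i − s_i = 0, so s_i* = α_i.
NE contributions = (4.7, 0.9, 2.9, 1.6); S = 10.1.

10.1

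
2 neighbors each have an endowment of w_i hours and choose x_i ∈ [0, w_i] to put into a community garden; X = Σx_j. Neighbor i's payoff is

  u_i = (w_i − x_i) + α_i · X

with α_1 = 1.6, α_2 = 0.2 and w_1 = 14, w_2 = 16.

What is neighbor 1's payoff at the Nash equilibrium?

22.4

∂u_i/∂x_i = α_i − 1, so neighbor i contributes w_i if α_i > 1, else 0.
α_i > 1 for i ∈ {1}; NE contributions (14, 0), X = 14.
u_1 = (14 − 14) + 1.6·14 = 22.4.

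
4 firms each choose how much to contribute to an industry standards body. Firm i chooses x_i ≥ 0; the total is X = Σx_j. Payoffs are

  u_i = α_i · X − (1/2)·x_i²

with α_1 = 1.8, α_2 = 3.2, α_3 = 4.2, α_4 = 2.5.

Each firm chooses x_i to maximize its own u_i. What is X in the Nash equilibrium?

11.7

Firm i's FOC: ∂u_i/∂x_i = α_i − x_i = 0, so x_i* = α_i.
NE contributions = (1.8, 3.2, 4.2, 2.5); X = 11.7.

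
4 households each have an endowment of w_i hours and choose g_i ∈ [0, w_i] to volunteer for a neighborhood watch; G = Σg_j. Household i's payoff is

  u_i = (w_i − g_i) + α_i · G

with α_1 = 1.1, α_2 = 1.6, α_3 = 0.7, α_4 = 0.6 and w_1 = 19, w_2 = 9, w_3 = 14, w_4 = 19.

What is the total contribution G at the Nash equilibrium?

28

∂u_i/∂g_i = α_i − 1, so household i contributes w_i if α_i > 1, else 0.
α_i > 1 for i ∈ {1, 2}; NE contributions (19, 9, 0, 0), G = 28.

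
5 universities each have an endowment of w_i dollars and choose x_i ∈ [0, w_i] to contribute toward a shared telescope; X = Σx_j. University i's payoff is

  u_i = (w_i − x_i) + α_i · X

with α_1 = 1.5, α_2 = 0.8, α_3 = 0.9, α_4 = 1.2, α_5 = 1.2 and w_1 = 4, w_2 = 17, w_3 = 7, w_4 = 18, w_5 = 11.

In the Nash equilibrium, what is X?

∂u_i/∂x_i = α_i − 1, so university i contributes w_i if α_i > 1, else 0.
α_i > 1 for i ∈ {1, 4, 5}; NE contributions (4, 0, 0, 18, 11), X = 33.

33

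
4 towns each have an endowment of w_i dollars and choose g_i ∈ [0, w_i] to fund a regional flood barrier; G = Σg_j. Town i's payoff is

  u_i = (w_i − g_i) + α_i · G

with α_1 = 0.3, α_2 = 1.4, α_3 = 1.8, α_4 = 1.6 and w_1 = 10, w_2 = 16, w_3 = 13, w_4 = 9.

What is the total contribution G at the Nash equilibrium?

∂u_i/∂g_i = α_i − 1, so town i contributes w_i if α_i > 1, else 0.
α_i > 1 for i ∈ {2, 3, 4}; NE contributions (0, 16, 13, 9), G = 38.

38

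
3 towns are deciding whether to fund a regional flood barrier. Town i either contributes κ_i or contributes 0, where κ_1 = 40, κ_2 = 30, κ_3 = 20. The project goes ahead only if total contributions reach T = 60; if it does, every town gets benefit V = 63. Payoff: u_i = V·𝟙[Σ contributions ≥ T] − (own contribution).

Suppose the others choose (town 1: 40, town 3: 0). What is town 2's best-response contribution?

Others' total = 40. Contributing 30 brings total to 70 ≥ 60: gain V − κ_2 = 33.
Best response: 30.

30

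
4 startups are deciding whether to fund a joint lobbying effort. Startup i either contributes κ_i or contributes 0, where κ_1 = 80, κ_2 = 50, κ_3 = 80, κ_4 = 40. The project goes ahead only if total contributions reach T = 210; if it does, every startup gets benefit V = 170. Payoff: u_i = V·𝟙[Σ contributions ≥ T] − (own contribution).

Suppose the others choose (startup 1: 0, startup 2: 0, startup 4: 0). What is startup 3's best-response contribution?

0

Others' total = 0. Even contributing 80 gives 80 < 210: no benefit either way.
Best response: 0.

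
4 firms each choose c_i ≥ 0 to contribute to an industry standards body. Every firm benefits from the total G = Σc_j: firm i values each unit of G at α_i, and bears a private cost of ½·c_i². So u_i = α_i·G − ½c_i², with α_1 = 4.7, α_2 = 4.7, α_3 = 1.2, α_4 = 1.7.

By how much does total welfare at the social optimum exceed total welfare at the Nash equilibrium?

175.545

Firm i's FOC: ∂u_i/∂c_i = α_i − c_i = 0, so c_i* = α_i.
NE contributions = (4.7, 4.7, 1.2, 1.7); G = 12.3.
W^NE = (Σα)·G − ½Σα_i² = 12.3² − ½·48.51 = 127.035.
Planner sets c_i = Σα_j = 12.3 for every i, so G^SO = 4·12.3 = 49.2.
W^SO = (Σα)·G^SO − ½·4·(Σα)² = (4/2)·12.3² = 302.58.
Deadweight loss = W^SO − W^NE = 175.545.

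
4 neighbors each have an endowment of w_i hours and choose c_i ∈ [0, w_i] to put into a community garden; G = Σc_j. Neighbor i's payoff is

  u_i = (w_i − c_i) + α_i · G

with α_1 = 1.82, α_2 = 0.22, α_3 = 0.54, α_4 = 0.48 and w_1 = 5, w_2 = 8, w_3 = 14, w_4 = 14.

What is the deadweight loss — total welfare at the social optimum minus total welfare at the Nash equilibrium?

74.16

∂u_i/∂c_i = α_i − 1, so neighbor i contributes w_i if α_i > 1, else 0.
α_i > 1 for i ∈ {1}; NE contributions (5, 0, 0, 0), G = 5.
W^NE = Σw_i − G^NE + (Σα_i)·G^NE = 41 + 2.06·5 = 51.3.
Planner: ∂(Σu_j)/∂c_i = Σα_j − 1 = 2.06 > 0, so everyone contributes w_i; G^SO = 41, W^SO = 41 + 2.06·41 = 125.46.
Deadweight loss = 74.16.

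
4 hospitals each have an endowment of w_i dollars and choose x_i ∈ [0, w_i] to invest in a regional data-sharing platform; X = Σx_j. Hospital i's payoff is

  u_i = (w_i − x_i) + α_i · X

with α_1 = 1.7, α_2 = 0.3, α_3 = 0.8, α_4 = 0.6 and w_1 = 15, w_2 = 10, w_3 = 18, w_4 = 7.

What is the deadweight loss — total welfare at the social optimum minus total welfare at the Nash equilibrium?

∂u_i/∂x_i = α_i − 1, so hospital i contributes w_i if α_i > 1, else 0.
α_i > 1 for i ∈ {1}; NE contributions (15, 0, 0, 0), X = 15.
W^NE = Σw_i − X^NE + (Σα_i)·X^NE = 50 + 2.4·15 = 86.
Planner: ∂(Σu_j)/∂x_i = Σα_j − 1 = 2.4 > 0, so everyone contributes w_i; X^SO = 50, W^SO = 50 + 2.4·50 = 170.
Deadweight loss = 84.

84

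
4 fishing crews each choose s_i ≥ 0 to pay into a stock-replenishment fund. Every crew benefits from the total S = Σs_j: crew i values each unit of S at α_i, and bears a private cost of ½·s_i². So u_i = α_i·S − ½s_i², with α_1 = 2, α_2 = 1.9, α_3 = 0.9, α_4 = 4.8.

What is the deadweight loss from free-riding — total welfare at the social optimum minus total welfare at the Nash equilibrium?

Crew i's FOC: ∂u_i/∂s_i = α_i − s_i = 0, so s_i* = α_i.
NE contributions = (2, 1.9, 0.9, 4.8); S = 9.6.
W^NE = (Σα)·S − ½Σα_i² = 9.6² − ½·31.46 = 76.43.
Planner sets s_i = Σα_j = 9.6 for every i, so S^SO = 4·9.6 = 38.4.
W^SO = (Σα)·S^SO − ½·4·(Σα)² = (4/2)·9.6² = 184.32.
Deadweight loss = W^SO − W^NE = 107.89.

107.89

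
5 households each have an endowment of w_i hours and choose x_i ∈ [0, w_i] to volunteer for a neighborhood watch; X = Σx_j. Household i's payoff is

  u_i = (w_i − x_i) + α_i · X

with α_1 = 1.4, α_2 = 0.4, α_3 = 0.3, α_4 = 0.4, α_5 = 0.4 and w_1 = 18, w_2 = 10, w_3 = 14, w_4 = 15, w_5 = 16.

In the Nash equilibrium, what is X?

18

∂u_i/∂x_i = α_i − 1, so household i contributes w_i if α_i > 1, else 0.
α_i > 1 for i ∈ {1}; NE contributions (18, 0, 0, 0, 0), X = 18.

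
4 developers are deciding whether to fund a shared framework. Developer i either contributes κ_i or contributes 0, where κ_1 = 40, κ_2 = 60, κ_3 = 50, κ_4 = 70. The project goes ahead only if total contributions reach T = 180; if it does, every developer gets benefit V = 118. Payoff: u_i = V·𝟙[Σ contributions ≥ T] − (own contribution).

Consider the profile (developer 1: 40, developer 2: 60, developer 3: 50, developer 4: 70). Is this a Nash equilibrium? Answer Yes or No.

No

Total = 220 ≥ 180: provided.
Developer 1 (pledges 40, payoff 78): dropping to 0 → total 180, payoff 118. Profitable deviation.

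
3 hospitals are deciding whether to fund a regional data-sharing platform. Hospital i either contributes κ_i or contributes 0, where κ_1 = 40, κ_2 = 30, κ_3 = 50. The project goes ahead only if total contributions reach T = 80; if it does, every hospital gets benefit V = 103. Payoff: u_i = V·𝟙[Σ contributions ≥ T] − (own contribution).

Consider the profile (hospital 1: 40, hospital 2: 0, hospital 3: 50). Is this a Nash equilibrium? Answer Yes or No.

Yes

Total = 90 ≥ 80: provided.
Hospital 1 (pledges 40, payoff 63): dropping to 0 → total 50, payoff 0. No gain.
Hospital 2 (pledges 0, payoff 103): pledging 30 → total 120, payoff 73. No gain.
Hospital 3 (pledges 50, payoff 53): dropping to 0 → total 40, payoff 0. No gain.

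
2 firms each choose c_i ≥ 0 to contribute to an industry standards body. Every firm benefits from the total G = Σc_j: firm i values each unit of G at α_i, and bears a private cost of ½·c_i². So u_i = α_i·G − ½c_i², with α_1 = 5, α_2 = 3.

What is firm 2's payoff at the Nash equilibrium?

19.5

Firm i's FOC: ∂u_i/∂c_i = α_i − c_i = 0, so c_i* = α_i.
NE contributions = (5, 3); G = 8.
u_2 = α_2·G − ½·(c_2)² = 3·8 − ½·3² = 19.5.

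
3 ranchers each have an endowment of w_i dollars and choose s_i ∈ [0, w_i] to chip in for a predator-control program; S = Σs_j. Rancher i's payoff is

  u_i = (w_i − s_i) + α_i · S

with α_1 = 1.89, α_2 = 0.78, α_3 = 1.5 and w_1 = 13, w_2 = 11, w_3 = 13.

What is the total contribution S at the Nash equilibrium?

26

∂u_i/∂s_i = α_i − 1, so rancher i contributes w_i if α_i > 1, else 0.
α_i > 1 for i ∈ {1, 3}; NE contributions (13, 0, 13), S = 26.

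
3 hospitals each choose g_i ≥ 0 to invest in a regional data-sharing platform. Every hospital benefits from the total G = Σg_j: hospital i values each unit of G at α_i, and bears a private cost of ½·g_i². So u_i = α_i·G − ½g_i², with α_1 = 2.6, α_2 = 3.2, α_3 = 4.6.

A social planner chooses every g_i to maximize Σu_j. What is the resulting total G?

Planner FOC: ∂(Σu_j)/∂g_i = (Σα_j) − g_i = 0, so g_i^SO = Σα_j = 10.4 for every i; G^SO = 31.2.

31.2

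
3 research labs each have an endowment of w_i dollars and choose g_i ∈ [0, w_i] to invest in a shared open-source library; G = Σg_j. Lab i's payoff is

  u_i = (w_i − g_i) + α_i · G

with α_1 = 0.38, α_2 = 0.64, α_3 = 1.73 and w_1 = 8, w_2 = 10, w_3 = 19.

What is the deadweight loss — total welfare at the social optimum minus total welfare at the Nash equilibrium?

31.5

∂u_i/∂g_i = α_i − 1, so lab i contributes w_i if α_i > 1, else 0.
α_i > 1 for i ∈ {3}; NE contributions (0, 0, 19), G = 19.
W^NE = Σw_i − G^NE + (Σα_i)·G^NE = 37 + 1.75·19 = 70.25.
Planner: ∂(Σu_j)/∂g_i = Σα_j − 1 = 1.75 > 0, so everyone contributes w_i; G^SO = 37, W^SO = 37 + 1.75·37 = 101.75.
Deadweight loss = 31.5.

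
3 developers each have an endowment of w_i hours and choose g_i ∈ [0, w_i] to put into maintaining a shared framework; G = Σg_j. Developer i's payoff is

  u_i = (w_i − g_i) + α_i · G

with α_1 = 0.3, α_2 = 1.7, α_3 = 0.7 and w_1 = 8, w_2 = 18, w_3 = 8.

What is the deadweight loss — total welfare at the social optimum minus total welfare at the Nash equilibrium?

27.2

∂u_i/∂g_i = α_i − 1, so developer i contributes w_i if α_i > 1, else 0.
α_i > 1 for i ∈ {2}; NE contributions (0, 18, 0), G = 18.
W^NE = Σw_i − G^NE + (Σα_i)·G^NE = 34 + 1.7·18 = 64.6.
Planner: ∂(Σu_j)/∂g_i = Σα_j − 1 = 1.7 > 0, so everyone contributes w_i; G^SO = 34, W^SO = 34 + 1.7·34 = 91.8.
Deadweight loss = 27.2.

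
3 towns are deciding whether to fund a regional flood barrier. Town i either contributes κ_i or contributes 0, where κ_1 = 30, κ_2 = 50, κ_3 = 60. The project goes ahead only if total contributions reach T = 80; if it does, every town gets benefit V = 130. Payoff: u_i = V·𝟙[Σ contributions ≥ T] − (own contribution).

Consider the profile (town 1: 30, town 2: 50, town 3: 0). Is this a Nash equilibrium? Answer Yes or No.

Yes

Total = 80 ≥ 80: provided.
Town 1 (pledges 30, payoff 100): dropping to 0 → total 50, payoff 0. No gain.
Town 2 (pledges 50, payoff 80): dropping to 0 → total 30, payoff 0. No gain.
Town 3 (pledges 0, payoff 130): pledging 60 → total 140, payoff 70. No gain.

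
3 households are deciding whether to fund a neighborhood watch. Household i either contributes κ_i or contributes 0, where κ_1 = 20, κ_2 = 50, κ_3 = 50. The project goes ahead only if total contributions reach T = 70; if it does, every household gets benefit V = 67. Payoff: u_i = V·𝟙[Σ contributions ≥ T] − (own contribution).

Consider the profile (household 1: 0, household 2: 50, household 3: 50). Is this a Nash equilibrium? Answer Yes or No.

Total = 100 ≥ 70: provided.
Household 1 (pledges 0, payoff 67): pledging 20 → total 120, payoff 47. No gain.
Household 2 (pledges 50, payoff 17): dropping to 0 → total 50, payoff 0. No gain.
Household 3 (pledges 50, payoff 17): dropping to 0 → total 50, payoff 0. No gain.

Yes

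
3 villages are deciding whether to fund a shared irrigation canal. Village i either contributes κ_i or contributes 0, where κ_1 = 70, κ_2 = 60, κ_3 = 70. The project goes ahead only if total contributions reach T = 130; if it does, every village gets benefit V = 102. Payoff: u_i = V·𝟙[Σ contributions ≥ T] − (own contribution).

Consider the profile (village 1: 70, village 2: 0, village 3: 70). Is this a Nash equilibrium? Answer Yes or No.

Total = 140 ≥ 130: provided.
Village 1 (pledges 70, payoff 32): dropping to 0 → total 70, payoff 0. No gain.
Village 2 (pledges 0, payoff 102): pledging 60 → total 200, payoff 42. No gain.
Village 3 (pledges 70, payoff 32): dropping to 0 → total 70, payoff 0. No gain.

Yes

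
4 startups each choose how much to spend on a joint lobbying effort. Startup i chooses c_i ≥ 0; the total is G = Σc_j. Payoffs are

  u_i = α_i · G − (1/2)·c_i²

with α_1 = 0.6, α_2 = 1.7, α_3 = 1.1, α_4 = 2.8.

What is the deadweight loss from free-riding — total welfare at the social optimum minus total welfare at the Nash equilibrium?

Startup i's FOC: ∂u_i/∂c_i = α_i − c_i = 0, so c_i* = α_i.
NE contributions = (0.6, 1.7, 1.1, 2.8); G = 6.2.
W^NE = (Σα)·G − ½Σα_i² = 6.2² − ½·12.3 = 32.29.
Planner sets c_i = Σα_j = 6.2 for every i, so G^SO = 4·6.2 = 24.8.
W^SO = (Σα)·G^SO − ½·4·(Σα)² = (4/2)·6.2² = 76.88.
Deadweight loss = W^SO − W^NE = 44.59.

44.59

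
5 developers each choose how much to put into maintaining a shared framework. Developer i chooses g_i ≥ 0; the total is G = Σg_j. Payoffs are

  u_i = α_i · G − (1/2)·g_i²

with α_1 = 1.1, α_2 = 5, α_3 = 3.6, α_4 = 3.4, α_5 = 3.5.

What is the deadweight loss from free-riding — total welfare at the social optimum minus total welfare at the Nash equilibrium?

Developer i's FOC: ∂u_i/∂g_i = α_i − g_i = 0, so g_i* = α_i.
NE contributions = (1.1, 5, 3.6, 3.4, 3.5); G = 16.6.
W^NE = (Σα)·G − ½Σα_i² = 16.6² − ½·62.98 = 244.07.
Planner sets g_i = Σα_j = 16.6 for every i, so G^SO = 5·16.6 = 83.
W^SO = (Σα)·G^SO − ½·5·(Σα)² = (5/2)·16.6² = 688.9.
Deadweight loss = W^SO − W^NE = 444.83.

444.83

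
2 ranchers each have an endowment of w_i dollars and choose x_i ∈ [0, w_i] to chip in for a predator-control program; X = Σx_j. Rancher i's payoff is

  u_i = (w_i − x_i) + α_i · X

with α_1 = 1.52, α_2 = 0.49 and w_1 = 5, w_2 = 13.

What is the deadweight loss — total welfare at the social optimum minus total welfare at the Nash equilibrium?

13.13

∂u_i/∂x_i = α_i − 1, so rancher i contributes w_i if α_i > 1, else 0.
α_i > 1 for i ∈ {1}; NE contributions (5, 0), X = 5.
W^NE = Σw_i − X^NE + (Σα_i)·X^NE = 18 + 1.01·5 = 23.05.
Planner: ∂(Σu_j)/∂x_i = Σα_j − 1 = 1.01 > 0, so everyone contributes w_i; X^SO = 18, W^SO = 18 + 1.01·18 = 36.18.
Deadweight loss = 13.13.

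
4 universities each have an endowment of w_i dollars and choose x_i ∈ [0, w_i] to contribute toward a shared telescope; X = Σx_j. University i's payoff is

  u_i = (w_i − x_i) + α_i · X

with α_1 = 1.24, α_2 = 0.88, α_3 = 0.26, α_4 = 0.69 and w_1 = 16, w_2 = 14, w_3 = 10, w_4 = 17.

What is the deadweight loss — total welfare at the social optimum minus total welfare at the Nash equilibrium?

84.87

∂u_i/∂x_i = α_i − 1, so university i contributes w_i if α_i > 1, else 0.
α_i > 1 for i ∈ {1}; NE contributions (16, 0, 0, 0), X = 16.
W^NE = Σw_i − X^NE + (Σα_i)·X^NE = 57 + 2.07·16 = 90.12.
Planner: ∂(Σu_j)/∂x_i = Σα_j − 1 = 2.07 > 0, so everyone contributes w_i; X^SO = 57, W^SO = 57 + 2.07·57 = 174.99.
Deadweight loss = 84.87.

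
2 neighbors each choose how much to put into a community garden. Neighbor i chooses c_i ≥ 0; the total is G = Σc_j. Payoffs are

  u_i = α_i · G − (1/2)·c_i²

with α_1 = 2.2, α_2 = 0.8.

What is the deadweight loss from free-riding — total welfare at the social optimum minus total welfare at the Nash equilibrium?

2.74

Neighbor i's FOC: ∂u_i/∂c_i = α_i − c_i = 0, so c_i* = α_i.
NE contributions = (2.2, 0.8); G = 3.
W^NE = (Σα)·G − ½Σα_i² = 3² − ½·5.48 = 6.26.
Planner sets c_i = Σα_j = 3 for every i, so G^SO = 2·3 = 6.
W^SO = (Σα)·G^SO − ½·2·(Σα)² = (2/2)·3² = 9.
Deadweight loss = W^SO − W^NE = 2.74.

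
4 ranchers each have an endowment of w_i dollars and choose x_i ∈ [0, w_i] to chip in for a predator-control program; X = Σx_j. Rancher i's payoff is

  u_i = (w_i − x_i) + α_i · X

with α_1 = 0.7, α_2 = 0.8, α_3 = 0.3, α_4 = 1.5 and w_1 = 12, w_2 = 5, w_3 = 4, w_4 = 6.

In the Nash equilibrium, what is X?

∂u_i/∂x_i = α_i − 1, so rancher i contributes w_i if α_i > 1, else 0.
α_i > 1 for i ∈ {4}; NE contributions (0, 0, 0, 6), X = 6.

6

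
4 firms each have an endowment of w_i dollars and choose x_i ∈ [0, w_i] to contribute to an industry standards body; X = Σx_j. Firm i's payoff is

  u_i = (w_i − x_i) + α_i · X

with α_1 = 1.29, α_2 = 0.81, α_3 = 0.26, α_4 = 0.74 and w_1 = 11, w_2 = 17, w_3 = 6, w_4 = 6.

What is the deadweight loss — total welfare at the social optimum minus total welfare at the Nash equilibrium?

60.9

∂u_i/∂x_i = α_i − 1, so firm i contributes w_i if α_i > 1, else 0.
α_i > 1 for i ∈ {1}; NE contributions (11, 0, 0, 0), X = 11.
W^NE = Σw_i − X^NE + (Σα_i)·X^NE = 40 + 2.1·11 = 63.1.
Planner: ∂(Σu_j)/∂x_i = Σα_j − 1 = 2.1 > 0, so everyone contributes w_i; X^SO = 40, W^SO = 40 + 2.1·40 = 124.
Deadweight loss = 60.9.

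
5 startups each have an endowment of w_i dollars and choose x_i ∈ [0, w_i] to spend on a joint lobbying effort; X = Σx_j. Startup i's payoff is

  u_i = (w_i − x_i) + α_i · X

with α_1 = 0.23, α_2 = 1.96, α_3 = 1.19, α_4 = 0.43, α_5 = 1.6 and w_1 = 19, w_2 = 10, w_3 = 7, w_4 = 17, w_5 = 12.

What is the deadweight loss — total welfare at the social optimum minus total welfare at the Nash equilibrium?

∂u_i/∂x_i = α_i − 1, so startup i contributes w_i if α_i > 1, else 0.
α_i > 1 for i ∈ {2, 3, 5}; NE contributions (0, 10, 7, 0, 12), X = 29.
W^NE = Σw_i − X^NE + (Σα_i)·X^NE = 65 + 4.41·29 = 192.89.
Planner: ∂(Σu_j)/∂x_i = Σα_j − 1 = 4.41 > 0, so everyone contributes w_i; X^SO = 65, W^SO = 65 + 4.41·65 = 351.65.
Deadweight loss = 158.76.

158.76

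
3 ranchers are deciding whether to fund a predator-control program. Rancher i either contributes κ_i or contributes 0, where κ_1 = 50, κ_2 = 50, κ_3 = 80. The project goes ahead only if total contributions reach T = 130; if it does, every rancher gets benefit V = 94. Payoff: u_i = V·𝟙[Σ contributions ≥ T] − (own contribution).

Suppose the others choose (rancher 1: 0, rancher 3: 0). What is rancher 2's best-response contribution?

0

Others' total = 0. Even contributing 50 gives 50 < 130: no benefit either way.
Best response: 0.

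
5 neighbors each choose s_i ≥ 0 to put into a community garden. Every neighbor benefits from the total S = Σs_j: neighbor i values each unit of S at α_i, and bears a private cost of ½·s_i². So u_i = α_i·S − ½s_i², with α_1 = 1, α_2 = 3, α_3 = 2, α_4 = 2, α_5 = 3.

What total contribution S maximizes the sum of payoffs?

Planner FOC: ∂(Σu_j)/∂s_i = (Σα_j) − s_i = 0, so s_i^SO = Σα_j = 11 for every i; S^SO = 55.

55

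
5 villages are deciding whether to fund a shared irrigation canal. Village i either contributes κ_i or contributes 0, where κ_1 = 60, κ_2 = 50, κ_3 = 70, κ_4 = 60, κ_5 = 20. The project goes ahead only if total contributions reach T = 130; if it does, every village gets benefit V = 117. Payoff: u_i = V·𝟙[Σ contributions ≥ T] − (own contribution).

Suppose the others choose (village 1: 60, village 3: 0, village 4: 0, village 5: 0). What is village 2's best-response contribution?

Others' total = 60. Even contributing 50 gives 110 < 130: no benefit either way.
Best response: 0.

0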